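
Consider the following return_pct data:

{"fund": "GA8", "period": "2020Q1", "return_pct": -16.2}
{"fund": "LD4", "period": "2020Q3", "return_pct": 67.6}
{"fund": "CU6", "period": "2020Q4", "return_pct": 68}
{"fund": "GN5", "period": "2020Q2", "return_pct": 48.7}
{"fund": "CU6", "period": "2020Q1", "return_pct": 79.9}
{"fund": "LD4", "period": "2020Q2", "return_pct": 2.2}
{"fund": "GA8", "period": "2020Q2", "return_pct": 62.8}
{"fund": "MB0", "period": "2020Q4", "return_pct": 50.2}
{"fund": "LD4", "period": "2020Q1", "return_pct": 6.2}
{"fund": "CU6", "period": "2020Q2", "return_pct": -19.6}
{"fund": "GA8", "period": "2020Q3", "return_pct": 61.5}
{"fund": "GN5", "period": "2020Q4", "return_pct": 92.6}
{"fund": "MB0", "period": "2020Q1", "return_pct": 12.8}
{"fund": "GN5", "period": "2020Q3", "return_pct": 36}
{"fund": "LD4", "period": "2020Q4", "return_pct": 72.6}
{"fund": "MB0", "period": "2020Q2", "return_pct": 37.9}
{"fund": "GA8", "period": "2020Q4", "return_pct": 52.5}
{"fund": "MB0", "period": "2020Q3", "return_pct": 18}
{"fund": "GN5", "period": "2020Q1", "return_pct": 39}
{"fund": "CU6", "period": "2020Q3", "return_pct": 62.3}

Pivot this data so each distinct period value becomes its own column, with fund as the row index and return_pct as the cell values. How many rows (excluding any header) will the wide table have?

5 distinct fund values → 5 rows.

5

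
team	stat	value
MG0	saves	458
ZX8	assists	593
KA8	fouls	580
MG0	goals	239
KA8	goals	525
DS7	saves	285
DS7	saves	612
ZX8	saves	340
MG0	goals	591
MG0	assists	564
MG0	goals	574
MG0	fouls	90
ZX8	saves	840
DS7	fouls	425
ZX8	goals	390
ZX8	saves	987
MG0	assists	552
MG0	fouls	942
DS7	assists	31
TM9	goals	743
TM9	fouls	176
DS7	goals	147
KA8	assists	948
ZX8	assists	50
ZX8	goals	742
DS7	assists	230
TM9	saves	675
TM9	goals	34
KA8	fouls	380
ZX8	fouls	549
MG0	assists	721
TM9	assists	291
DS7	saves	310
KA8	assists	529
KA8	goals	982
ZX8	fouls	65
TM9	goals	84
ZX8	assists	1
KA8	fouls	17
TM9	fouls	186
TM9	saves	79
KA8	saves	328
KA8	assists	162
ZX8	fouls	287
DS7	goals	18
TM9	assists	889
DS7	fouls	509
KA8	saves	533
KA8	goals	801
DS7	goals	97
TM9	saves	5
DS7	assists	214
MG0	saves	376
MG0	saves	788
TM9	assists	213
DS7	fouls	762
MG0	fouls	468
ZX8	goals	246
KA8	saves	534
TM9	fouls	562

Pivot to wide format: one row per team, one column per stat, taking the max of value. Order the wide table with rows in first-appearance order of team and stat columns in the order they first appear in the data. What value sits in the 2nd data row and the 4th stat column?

With rows in first-appearance order of team, row 2 is team=ZX8. stat columns in first-appearance order: saves, assists, fouls, goals; column 4 is goals.
Long rows with team=ZX8, stat=goals: max(390, 742, 246) = 742.

742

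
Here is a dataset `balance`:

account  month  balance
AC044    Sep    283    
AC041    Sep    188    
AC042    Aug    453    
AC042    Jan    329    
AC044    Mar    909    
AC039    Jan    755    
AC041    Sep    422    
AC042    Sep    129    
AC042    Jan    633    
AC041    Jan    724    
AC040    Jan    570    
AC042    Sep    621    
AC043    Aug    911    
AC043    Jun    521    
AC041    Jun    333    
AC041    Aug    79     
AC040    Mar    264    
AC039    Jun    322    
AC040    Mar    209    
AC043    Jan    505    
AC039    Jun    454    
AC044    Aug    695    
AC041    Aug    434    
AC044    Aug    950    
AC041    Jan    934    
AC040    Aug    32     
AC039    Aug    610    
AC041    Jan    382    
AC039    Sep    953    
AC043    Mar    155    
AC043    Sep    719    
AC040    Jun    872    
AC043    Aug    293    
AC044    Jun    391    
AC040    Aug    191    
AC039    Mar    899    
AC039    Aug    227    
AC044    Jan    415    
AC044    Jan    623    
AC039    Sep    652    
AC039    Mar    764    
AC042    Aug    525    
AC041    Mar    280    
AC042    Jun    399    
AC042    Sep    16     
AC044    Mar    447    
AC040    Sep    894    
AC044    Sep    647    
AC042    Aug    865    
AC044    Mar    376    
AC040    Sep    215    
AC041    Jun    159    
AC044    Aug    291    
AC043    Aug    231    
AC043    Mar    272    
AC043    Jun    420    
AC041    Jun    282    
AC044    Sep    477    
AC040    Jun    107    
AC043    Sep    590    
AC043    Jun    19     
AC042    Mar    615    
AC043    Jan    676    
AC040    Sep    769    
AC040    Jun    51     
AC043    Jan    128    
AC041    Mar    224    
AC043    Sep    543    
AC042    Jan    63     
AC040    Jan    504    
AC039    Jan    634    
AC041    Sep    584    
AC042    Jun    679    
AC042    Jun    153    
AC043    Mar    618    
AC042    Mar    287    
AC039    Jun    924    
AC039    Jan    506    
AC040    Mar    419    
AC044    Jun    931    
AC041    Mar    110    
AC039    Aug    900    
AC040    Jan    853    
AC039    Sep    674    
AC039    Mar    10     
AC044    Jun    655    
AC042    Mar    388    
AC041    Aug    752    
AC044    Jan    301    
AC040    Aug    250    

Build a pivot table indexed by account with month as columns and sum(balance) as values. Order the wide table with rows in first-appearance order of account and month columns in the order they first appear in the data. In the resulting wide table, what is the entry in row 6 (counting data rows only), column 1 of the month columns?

1852

With rows in first-appearance order of account, row 6 is account=AC043. month columns in first-appearance order: Sep, Aug, Jan, Mar, Jun; column 1 is Sep.
Long rows with account=AC043, month=Sep: 719 + 590 + 543 = 1852.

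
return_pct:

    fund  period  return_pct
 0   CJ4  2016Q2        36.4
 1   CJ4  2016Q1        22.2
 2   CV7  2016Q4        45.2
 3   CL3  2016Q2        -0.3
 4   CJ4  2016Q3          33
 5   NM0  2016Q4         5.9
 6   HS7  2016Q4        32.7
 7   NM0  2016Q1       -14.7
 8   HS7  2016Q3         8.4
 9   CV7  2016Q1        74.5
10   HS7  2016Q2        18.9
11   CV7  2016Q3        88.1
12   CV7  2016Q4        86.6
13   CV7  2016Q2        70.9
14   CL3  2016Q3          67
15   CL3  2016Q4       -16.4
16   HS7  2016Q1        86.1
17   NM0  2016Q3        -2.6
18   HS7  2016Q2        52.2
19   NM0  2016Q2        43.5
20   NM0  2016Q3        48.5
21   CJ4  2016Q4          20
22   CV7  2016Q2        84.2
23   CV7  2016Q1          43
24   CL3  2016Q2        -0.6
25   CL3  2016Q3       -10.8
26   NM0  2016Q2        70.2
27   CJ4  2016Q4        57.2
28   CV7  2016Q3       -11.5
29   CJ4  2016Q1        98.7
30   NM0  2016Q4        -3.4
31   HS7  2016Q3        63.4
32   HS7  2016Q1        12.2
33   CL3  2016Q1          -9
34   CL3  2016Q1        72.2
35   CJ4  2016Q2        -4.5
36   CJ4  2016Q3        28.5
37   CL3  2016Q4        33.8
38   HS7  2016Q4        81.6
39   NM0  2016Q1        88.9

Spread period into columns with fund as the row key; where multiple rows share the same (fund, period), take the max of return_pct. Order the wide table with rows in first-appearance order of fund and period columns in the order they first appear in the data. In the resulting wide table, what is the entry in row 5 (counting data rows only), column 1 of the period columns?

52.2

With rows in first-appearance order of fund, row 5 is fund=HS7. period columns in first-appearance order: 2016Q2, 2016Q1, 2016Q4, 2016Q3; column 1 is 2016Q2.
Long rows with fund=HS7, period=2016Q2: max(18.9, 52.2) = 52.2.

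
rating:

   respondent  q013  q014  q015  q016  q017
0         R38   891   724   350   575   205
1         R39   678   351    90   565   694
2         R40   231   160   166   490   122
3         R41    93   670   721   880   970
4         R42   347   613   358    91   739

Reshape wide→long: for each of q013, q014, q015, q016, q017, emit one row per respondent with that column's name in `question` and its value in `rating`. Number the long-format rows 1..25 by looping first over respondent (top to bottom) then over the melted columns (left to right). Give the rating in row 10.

25 rows total (5 × 5). Row 10: index ⌊(10-1)/5⌋ = 1 into respondent → R39; (10-1) mod 5 = 4 into the melted columns → q017.
So row 10 is (R39, q017, 694); rating = 694.

694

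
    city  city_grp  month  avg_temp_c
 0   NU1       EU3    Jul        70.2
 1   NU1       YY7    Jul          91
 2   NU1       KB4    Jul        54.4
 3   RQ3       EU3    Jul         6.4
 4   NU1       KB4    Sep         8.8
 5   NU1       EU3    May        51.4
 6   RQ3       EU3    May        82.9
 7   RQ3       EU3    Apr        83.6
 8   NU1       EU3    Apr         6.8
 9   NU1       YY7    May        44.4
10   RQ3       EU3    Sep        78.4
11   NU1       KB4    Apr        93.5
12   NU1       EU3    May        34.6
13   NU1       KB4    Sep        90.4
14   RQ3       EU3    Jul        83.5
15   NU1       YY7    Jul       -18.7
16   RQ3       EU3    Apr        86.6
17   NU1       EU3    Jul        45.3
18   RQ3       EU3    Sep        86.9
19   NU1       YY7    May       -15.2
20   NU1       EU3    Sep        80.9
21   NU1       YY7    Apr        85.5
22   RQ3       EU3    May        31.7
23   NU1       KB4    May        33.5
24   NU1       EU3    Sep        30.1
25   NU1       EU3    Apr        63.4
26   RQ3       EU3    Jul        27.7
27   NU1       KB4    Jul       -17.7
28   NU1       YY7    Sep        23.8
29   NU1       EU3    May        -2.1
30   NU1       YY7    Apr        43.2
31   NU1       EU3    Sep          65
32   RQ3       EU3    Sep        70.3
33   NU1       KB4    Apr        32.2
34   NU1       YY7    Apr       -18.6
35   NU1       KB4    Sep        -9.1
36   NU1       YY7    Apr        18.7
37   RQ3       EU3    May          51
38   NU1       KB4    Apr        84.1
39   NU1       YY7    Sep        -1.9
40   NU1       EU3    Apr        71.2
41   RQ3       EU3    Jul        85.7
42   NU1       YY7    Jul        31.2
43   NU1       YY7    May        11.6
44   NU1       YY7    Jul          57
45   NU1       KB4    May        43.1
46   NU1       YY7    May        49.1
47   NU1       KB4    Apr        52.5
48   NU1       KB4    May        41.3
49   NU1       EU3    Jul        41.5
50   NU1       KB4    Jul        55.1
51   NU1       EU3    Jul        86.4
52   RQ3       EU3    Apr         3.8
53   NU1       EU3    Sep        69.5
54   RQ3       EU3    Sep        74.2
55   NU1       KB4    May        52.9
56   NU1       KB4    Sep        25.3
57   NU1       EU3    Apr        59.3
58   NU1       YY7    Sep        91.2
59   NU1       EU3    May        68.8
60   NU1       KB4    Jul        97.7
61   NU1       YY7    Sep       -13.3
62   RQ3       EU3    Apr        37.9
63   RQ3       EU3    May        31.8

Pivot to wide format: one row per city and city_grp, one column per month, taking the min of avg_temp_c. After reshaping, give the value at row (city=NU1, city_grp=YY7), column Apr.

-18.6

Rows with city=NU1, city_grp=YY7 and month=Apr: avg_temp_c values are 85.5, 43.2, -18.6, 18.7.
min(85.5, 43.2, -18.6, 18.7) = -18.6.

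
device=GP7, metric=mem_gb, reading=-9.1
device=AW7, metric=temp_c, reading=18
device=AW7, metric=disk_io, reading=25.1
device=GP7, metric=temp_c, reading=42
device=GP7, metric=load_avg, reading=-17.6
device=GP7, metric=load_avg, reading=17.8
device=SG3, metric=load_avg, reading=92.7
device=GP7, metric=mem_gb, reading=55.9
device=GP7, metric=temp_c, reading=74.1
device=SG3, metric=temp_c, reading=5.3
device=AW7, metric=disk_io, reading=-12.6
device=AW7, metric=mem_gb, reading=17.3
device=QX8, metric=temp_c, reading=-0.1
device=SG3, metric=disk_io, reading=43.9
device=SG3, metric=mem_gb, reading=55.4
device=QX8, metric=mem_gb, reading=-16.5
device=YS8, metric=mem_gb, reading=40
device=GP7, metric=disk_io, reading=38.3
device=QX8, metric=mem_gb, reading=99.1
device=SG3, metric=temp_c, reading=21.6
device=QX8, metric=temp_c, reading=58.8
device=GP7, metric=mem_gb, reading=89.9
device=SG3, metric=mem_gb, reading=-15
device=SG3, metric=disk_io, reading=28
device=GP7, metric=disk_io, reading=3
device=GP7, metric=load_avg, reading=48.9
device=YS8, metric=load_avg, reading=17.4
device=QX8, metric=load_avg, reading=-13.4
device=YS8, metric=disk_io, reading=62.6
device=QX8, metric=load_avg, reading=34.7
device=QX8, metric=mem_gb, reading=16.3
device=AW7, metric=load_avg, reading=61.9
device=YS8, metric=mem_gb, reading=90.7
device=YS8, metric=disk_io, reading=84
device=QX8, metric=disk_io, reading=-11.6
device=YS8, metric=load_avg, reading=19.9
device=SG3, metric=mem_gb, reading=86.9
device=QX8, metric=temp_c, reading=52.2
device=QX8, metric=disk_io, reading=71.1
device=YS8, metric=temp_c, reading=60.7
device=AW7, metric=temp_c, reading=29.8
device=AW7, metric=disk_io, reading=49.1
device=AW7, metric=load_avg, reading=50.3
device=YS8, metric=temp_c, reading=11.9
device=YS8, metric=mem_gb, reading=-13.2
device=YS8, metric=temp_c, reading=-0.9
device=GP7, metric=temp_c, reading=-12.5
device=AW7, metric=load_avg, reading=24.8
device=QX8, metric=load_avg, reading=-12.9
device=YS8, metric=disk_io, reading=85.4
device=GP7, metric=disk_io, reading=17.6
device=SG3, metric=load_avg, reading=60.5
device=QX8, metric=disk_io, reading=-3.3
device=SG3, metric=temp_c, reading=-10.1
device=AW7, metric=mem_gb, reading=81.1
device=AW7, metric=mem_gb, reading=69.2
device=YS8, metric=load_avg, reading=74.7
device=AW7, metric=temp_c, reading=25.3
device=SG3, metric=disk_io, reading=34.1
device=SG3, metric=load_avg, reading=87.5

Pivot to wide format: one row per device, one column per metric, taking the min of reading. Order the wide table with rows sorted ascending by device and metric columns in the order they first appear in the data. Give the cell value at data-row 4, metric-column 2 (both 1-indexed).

With rows sorted ascending by device, row 4 is device=SG3. metric columns in first-appearance order: mem_gb, temp_c, disk_io, load_avg; column 2 is temp_c.
Long rows with device=SG3, metric=temp_c: min(5.3, 21.6, -10.1) = -10.1.

-10.1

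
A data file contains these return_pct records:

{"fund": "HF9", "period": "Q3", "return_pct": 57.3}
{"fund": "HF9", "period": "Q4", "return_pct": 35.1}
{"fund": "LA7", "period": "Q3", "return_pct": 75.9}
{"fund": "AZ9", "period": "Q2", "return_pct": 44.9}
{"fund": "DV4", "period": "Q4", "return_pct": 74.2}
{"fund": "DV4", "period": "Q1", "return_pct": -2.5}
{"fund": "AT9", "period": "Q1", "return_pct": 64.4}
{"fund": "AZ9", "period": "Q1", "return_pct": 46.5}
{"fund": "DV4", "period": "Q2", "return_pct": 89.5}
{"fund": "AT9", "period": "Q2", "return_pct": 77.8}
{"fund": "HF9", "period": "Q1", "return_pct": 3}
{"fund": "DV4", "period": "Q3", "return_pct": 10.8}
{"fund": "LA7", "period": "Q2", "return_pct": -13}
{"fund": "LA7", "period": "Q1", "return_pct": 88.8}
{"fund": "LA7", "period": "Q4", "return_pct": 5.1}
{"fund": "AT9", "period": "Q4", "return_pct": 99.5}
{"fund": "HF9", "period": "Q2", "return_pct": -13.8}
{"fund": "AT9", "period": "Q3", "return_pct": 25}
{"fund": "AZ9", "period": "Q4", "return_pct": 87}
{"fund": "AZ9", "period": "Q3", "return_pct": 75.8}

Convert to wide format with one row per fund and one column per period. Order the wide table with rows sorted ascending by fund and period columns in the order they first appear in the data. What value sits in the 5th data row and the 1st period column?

With rows sorted ascending by fund, row 5 is fund=LA7. period columns in first-appearance order: Q3, Q4, Q2, Q1; column 1 is Q3.
Long rows with fund=LA7, period=Q3: return_pct = 75.9.

75.9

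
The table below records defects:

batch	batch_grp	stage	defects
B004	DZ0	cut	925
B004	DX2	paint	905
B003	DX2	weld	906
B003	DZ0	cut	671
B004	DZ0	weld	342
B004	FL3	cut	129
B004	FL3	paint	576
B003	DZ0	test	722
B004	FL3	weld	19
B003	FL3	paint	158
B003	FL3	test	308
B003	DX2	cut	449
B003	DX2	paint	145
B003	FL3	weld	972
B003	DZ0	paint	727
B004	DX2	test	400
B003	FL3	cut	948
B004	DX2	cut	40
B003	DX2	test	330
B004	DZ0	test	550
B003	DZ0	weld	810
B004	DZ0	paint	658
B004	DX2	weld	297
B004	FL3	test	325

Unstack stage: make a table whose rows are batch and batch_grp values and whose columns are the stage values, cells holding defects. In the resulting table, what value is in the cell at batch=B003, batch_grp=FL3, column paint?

158

Wide layout: rows indexed by batch and batch_grp, columns are the 4 distinct stage values (cut, paint, weld, test).
Cell (batch=B003, batch_grp=FL3, stage=paint) draws from the long row where batch=B003, batch_grp=FL3 and stage=paint, which has defects=158.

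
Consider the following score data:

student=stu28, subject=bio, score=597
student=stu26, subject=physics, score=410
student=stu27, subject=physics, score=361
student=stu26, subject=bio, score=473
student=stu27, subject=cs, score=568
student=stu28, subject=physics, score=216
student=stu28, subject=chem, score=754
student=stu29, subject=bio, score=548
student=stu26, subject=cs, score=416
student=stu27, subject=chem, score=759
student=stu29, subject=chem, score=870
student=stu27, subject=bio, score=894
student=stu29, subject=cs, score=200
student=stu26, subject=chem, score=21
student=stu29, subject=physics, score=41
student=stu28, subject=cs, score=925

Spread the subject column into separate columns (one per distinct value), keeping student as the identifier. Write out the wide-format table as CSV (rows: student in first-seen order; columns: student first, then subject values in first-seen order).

Columns: student plus the 4 distinct subject values (bio, physics, cs, chem).
For example, row stu28 column bio takes score=597 from the long row (stu28, bio).

student,bio,physics,cs,chem
stu28,597,216,925,754
stu26,473,410,416,21
stu27,894,361,568,759
stu29,548,41,200,870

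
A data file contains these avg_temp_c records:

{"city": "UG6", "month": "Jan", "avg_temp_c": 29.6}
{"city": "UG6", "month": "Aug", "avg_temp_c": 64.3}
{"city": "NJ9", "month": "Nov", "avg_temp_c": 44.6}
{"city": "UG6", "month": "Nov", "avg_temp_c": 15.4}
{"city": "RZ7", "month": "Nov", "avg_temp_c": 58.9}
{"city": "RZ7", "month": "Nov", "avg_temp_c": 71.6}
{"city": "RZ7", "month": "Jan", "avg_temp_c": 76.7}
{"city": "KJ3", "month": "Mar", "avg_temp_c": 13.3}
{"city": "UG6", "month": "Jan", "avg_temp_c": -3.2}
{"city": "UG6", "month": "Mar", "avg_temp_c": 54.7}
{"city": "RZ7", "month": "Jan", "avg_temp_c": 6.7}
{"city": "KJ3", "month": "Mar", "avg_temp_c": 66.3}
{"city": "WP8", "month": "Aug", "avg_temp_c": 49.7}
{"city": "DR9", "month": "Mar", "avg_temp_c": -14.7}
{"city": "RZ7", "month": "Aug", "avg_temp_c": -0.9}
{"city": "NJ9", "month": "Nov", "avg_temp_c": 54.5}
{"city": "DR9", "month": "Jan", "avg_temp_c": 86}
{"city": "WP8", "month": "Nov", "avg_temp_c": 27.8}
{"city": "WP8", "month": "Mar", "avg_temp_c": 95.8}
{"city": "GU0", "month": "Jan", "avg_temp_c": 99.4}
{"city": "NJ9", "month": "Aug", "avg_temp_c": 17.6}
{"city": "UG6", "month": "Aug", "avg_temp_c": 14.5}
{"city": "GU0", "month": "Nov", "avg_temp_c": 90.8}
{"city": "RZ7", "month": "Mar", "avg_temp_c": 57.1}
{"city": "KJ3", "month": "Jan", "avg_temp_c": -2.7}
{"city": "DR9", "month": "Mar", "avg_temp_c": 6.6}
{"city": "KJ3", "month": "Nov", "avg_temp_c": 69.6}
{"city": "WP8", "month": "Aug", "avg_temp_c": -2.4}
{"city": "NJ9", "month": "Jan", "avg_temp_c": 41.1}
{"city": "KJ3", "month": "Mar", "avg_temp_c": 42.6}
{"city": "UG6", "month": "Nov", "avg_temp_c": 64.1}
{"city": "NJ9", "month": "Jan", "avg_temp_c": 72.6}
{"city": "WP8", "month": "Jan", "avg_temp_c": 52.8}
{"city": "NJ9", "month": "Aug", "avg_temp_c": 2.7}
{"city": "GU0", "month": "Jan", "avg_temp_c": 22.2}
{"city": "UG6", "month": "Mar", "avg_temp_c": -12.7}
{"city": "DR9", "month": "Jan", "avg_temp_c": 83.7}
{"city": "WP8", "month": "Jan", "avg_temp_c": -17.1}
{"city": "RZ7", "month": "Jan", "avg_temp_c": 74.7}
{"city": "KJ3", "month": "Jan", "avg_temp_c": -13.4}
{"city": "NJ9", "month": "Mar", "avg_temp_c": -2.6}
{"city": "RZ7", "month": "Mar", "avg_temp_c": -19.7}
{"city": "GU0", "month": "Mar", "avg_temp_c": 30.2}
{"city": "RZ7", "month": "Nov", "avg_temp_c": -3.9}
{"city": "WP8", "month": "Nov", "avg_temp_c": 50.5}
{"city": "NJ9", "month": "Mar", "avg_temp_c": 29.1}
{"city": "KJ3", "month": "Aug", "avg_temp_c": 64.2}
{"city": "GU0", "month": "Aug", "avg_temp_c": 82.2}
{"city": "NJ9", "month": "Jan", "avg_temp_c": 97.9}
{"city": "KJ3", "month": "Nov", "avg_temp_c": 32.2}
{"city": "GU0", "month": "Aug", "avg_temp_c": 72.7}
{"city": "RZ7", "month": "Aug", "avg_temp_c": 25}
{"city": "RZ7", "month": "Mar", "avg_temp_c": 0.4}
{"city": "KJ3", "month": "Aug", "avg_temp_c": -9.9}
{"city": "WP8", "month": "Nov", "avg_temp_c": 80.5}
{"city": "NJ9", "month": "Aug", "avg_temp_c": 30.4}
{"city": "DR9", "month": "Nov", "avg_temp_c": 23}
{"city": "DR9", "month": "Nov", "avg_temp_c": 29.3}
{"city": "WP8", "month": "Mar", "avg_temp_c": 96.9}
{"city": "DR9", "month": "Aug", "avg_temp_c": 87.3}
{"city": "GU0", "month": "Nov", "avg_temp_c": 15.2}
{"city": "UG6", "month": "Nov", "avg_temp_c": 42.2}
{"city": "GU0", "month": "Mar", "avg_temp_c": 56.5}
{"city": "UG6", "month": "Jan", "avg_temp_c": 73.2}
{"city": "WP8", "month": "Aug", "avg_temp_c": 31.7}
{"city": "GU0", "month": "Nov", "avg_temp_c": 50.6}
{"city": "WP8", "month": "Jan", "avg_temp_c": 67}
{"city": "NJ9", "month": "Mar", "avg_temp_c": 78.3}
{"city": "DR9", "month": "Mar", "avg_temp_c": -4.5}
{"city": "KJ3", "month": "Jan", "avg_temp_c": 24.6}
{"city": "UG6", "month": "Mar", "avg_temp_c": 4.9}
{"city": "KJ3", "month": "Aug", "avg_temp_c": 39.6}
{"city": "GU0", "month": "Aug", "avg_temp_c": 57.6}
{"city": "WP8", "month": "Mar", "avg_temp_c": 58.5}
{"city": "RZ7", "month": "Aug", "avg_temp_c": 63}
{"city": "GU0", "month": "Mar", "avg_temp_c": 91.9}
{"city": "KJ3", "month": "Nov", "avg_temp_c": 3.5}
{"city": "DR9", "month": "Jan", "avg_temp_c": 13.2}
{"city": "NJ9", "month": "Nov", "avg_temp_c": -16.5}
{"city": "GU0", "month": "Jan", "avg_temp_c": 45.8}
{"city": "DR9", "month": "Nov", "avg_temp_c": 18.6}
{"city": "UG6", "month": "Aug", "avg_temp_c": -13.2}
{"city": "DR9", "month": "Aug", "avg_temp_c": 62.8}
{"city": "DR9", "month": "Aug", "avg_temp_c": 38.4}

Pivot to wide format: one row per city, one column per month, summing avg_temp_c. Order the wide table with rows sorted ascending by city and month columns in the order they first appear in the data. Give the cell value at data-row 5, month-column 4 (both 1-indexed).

37.8

With rows sorted ascending by city, row 5 is city=RZ7. month columns in first-appearance order: Jan, Aug, Nov, Mar; column 4 is Mar.
Long rows with city=RZ7, month=Mar: 57.1 + -19.7 + 0.4 = 37.8.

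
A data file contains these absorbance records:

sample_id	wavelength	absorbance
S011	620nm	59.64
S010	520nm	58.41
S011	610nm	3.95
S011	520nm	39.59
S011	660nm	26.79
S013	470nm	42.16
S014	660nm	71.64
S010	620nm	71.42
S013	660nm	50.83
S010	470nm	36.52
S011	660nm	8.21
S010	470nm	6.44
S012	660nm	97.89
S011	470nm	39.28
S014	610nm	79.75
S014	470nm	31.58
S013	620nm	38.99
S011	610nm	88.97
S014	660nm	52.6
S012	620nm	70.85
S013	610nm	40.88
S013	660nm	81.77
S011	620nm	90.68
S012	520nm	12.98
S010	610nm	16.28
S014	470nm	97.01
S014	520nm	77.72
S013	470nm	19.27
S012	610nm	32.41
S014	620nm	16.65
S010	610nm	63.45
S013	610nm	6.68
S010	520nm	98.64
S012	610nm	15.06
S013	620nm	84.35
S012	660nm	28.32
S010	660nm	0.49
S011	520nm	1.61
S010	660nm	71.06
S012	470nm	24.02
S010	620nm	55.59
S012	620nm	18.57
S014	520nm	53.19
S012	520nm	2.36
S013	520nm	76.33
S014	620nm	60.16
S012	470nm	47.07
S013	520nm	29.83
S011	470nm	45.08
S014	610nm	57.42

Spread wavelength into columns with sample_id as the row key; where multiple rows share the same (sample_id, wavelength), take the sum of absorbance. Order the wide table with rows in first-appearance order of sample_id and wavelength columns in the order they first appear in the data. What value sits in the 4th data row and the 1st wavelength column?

With rows in first-appearance order of sample_id, row 4 is sample_id=S014. wavelength columns in first-appearance order: 620nm, 520nm, 610nm, 660nm, 470nm; column 1 is 620nm.
Long rows with sample_id=S014, wavelength=620nm: 16.65 + 60.16 = 76.81.

76.81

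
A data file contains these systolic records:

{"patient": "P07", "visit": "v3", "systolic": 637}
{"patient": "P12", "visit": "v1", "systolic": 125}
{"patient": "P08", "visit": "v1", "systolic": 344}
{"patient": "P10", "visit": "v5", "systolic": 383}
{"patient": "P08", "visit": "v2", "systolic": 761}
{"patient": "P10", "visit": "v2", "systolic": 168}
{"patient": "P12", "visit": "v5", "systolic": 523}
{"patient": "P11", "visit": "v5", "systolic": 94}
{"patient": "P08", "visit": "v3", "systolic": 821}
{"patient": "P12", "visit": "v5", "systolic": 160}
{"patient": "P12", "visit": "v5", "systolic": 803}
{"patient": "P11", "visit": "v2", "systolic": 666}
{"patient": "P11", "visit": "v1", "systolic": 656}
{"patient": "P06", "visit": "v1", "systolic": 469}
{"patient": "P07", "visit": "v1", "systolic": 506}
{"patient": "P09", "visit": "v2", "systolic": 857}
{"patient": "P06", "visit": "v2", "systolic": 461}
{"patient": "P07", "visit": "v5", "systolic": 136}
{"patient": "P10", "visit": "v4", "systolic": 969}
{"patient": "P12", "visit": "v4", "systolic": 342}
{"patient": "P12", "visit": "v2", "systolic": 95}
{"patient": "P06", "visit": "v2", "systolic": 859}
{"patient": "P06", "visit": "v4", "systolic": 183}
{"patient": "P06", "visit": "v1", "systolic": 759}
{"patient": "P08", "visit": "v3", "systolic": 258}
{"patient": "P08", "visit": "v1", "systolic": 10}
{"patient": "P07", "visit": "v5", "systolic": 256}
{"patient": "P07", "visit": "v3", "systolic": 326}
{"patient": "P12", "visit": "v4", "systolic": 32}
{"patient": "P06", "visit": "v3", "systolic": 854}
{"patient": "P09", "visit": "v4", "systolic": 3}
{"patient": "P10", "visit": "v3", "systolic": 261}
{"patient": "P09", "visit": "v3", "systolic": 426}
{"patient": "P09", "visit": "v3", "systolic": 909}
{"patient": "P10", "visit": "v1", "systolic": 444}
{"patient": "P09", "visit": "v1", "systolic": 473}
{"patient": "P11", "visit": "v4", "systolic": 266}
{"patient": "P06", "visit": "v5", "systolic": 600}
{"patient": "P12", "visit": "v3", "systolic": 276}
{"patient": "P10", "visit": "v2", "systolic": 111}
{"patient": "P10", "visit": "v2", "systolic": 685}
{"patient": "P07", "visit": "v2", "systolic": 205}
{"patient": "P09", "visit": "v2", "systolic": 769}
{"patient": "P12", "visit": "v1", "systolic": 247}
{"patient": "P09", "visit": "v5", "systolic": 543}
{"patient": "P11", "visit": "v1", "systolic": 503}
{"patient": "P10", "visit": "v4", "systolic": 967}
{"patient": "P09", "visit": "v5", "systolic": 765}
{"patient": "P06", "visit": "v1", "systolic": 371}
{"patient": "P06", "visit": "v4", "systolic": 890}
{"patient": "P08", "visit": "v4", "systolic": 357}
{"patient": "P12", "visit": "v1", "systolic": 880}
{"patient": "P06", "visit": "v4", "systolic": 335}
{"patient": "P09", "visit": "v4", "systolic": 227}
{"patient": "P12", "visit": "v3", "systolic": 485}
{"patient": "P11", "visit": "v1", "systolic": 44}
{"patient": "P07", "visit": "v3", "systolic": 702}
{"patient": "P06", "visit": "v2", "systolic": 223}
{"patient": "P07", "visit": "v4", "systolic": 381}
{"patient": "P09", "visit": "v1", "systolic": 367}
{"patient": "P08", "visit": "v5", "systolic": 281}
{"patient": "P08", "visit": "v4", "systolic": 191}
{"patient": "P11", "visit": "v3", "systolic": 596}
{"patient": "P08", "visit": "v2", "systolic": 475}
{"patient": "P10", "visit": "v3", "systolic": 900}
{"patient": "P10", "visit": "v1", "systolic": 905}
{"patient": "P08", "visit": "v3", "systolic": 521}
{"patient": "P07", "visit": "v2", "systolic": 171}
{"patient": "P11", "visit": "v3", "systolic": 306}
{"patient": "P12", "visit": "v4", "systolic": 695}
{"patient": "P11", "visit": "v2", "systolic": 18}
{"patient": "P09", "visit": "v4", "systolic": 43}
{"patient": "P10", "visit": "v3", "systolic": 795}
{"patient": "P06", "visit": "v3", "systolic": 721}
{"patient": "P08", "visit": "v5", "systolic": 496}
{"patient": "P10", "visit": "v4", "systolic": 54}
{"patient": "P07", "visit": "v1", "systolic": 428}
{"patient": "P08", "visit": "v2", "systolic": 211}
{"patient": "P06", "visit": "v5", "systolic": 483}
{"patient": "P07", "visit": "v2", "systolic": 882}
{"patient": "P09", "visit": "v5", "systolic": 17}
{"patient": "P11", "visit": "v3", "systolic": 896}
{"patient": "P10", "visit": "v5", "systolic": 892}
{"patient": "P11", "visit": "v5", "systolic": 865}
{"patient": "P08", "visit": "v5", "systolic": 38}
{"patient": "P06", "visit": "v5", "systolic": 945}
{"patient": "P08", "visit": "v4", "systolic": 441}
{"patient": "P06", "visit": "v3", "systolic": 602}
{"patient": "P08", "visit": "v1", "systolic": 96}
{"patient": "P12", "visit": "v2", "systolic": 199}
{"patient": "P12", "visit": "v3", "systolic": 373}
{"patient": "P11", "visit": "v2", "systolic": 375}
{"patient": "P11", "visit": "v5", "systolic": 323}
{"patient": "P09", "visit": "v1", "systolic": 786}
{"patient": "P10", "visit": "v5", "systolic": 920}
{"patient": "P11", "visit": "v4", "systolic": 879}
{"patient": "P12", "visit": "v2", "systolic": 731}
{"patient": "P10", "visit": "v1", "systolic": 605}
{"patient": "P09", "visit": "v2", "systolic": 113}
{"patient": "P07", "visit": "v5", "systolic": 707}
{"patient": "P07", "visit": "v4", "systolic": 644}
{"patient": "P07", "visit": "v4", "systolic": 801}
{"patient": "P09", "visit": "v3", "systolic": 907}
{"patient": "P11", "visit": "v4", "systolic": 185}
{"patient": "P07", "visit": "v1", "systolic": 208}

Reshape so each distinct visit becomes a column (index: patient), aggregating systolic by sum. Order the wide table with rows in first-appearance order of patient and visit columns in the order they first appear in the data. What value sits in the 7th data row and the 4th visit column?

With rows in first-appearance order of patient, row 7 is patient=P09. visit columns in first-appearance order: v3, v1, v5, v2, v4; column 4 is v2.
Long rows with patient=P09, visit=v2: 857 + 769 + 113 = 1739.

1739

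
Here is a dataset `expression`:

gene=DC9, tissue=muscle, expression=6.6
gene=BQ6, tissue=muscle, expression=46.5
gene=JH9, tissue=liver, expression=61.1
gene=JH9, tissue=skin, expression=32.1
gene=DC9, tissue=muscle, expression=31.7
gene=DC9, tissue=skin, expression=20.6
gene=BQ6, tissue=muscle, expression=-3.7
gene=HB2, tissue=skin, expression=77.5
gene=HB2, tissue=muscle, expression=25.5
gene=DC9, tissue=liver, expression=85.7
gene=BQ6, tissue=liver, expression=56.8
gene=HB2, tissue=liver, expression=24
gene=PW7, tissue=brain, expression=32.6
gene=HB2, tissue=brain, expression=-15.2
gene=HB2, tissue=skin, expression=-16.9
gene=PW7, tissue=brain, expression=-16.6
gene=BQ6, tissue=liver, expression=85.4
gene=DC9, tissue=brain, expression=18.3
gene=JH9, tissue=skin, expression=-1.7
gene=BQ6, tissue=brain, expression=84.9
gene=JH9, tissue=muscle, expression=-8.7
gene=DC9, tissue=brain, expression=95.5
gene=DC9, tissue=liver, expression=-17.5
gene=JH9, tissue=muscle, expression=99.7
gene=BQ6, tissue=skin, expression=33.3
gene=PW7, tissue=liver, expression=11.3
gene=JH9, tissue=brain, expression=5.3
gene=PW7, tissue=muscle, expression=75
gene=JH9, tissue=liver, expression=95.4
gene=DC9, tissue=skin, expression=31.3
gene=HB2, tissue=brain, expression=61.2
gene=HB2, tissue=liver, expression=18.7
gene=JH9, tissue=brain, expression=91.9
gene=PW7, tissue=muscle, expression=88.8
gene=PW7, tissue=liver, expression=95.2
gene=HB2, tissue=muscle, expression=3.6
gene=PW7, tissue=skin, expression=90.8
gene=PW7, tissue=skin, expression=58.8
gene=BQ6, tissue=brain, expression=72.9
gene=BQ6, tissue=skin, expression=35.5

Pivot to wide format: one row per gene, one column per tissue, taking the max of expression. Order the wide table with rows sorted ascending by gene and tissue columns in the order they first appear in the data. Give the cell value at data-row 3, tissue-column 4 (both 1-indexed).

61.2

With rows sorted ascending by gene, row 3 is gene=HB2. tissue columns in first-appearance order: muscle, liver, skin, brain; column 4 is brain.
Long rows with gene=HB2, tissue=brain: max(-15.2, 61.2) = 61.2.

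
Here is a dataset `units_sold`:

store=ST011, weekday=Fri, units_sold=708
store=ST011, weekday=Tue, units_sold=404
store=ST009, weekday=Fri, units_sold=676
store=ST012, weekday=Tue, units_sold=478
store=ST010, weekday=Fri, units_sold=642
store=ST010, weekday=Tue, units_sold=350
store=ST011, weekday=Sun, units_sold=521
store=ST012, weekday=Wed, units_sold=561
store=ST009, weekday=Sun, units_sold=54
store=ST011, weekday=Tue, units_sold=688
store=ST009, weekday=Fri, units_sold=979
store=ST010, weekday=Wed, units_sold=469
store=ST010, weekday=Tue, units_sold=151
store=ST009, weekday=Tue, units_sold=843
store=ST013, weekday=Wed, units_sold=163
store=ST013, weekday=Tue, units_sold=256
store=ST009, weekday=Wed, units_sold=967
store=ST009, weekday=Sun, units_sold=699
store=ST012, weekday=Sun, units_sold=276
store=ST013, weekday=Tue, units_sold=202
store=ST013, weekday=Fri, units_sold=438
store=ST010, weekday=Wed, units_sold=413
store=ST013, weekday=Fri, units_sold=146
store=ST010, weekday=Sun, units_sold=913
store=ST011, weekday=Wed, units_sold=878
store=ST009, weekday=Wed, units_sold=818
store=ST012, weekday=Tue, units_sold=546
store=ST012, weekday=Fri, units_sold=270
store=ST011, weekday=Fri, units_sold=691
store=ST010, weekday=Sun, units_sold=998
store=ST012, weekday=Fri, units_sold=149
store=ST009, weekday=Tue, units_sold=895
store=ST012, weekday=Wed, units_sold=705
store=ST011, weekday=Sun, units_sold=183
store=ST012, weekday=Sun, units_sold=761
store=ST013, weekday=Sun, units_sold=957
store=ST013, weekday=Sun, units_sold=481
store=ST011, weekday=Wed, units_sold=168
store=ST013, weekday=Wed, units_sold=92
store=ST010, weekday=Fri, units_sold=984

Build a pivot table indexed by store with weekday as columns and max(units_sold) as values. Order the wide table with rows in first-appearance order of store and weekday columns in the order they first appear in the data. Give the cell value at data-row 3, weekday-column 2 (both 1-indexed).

546

With rows in first-appearance order of store, row 3 is store=ST012. weekday columns in first-appearance order: Fri, Tue, Sun, Wed; column 2 is Tue.
Long rows with store=ST012, weekday=Tue: max(478, 546) = 546.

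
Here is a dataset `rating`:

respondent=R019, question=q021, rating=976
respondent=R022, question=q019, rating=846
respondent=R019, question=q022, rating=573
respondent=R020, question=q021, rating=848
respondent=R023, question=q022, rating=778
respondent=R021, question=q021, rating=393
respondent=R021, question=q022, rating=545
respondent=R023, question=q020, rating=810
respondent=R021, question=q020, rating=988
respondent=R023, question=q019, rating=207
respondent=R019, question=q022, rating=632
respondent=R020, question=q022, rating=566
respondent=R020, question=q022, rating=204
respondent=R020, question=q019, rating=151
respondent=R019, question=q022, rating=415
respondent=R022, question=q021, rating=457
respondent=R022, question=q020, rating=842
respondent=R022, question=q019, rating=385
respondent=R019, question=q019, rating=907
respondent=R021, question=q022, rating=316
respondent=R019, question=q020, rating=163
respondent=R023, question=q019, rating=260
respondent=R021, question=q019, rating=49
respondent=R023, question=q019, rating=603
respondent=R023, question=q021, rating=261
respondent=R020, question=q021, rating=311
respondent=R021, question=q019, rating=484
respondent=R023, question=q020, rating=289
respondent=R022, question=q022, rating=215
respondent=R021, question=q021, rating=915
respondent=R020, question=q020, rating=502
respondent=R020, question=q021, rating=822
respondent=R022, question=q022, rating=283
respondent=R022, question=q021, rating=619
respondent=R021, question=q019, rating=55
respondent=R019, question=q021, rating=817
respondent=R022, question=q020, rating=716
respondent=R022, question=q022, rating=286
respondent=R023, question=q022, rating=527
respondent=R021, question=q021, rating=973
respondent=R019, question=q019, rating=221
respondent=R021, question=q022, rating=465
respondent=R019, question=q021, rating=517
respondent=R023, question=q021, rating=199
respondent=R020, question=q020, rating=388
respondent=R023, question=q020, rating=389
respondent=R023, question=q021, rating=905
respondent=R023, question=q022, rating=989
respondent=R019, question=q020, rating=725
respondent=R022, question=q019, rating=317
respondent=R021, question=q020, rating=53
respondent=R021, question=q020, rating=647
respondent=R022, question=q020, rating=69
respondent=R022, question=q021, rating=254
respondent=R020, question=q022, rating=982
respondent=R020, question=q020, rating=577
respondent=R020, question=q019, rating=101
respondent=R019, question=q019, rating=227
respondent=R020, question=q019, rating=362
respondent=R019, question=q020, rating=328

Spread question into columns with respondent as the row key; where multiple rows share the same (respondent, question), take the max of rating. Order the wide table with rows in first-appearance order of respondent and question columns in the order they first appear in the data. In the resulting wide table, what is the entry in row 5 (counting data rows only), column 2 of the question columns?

484

With rows in first-appearance order of respondent, row 5 is respondent=R021. question columns in first-appearance order: q021, q019, q022, q020; column 2 is q019.
Long rows with respondent=R021, question=q019: max(49, 484, 55) = 484.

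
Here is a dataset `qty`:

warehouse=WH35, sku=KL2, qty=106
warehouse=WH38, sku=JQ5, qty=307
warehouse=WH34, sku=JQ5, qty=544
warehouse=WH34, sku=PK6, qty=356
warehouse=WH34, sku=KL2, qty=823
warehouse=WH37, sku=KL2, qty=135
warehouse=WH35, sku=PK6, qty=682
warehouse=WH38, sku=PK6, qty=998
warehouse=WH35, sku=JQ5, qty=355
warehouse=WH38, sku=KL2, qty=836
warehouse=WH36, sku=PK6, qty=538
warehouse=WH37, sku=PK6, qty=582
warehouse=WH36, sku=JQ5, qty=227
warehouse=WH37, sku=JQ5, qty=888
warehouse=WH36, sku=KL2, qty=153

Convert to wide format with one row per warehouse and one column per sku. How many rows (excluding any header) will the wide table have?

5 distinct warehouse values → 5 rows.

5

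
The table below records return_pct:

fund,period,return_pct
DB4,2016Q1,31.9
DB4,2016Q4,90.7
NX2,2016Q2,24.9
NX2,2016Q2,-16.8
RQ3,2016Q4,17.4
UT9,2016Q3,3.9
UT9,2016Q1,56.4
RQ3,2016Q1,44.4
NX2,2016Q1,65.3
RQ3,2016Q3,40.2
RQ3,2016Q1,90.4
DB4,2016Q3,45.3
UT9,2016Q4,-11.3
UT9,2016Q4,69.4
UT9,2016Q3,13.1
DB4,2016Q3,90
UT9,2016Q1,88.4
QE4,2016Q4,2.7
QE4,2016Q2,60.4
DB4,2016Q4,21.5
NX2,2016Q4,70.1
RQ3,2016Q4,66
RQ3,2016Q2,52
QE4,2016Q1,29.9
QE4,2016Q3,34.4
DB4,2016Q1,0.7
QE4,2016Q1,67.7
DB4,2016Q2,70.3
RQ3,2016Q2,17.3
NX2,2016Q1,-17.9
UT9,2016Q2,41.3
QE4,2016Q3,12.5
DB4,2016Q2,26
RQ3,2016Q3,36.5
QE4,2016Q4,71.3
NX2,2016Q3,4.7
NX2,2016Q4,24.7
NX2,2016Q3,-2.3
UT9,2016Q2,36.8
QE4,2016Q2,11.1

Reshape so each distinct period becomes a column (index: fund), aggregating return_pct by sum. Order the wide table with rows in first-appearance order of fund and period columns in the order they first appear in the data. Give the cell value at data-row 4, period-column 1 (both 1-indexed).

With rows in first-appearance order of fund, row 4 is fund=UT9. period columns in first-appearance order: 2016Q1, 2016Q4, 2016Q2, 2016Q3; column 1 is 2016Q1.
Long rows with fund=UT9, period=2016Q1: 56.4 + 88.4 = 144.8.

144.8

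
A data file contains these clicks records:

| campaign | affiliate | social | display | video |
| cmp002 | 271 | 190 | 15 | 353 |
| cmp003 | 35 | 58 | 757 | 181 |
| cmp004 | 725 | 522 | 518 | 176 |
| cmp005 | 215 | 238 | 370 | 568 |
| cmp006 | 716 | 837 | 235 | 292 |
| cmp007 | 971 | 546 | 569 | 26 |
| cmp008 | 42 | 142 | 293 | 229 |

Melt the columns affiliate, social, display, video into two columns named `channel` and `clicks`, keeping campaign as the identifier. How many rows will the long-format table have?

7 campaign values × 4 melted columns = 28 rows.

28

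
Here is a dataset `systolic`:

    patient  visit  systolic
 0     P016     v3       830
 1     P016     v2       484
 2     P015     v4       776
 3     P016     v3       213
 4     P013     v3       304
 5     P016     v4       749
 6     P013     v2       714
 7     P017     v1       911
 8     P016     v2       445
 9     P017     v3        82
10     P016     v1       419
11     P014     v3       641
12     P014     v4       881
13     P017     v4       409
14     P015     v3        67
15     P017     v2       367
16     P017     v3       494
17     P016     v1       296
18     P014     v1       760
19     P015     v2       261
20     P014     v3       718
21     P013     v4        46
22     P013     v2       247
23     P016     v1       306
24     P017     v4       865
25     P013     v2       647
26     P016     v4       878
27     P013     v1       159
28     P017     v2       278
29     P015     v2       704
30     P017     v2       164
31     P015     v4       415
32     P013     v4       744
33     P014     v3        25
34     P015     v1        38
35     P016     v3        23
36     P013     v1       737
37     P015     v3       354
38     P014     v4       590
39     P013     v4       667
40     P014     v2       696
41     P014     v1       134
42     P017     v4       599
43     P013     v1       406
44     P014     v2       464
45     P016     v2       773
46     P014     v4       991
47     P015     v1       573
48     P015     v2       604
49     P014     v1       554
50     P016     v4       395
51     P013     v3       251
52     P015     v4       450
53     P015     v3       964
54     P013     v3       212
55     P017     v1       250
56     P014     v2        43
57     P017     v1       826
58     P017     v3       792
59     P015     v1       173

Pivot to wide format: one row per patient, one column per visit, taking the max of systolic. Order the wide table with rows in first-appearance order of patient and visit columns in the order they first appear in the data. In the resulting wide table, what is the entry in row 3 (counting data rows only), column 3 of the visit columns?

744

With rows in first-appearance order of patient, row 3 is patient=P013. visit columns in first-appearance order: v3, v2, v4, v1; column 3 is v4.
Long rows with patient=P013, visit=v4: max(46, 744, 667) = 744.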